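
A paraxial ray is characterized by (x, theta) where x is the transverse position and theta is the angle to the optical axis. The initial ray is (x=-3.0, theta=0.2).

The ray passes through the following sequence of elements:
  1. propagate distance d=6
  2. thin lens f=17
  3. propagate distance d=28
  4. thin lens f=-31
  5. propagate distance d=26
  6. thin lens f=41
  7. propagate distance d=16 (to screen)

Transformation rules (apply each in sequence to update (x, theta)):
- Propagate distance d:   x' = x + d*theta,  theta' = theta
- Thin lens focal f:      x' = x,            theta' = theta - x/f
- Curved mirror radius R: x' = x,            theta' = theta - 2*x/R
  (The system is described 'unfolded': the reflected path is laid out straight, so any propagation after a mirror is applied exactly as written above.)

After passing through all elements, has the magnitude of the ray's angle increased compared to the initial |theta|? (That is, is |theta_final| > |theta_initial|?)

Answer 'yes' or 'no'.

Initial: x=-3.0000 theta=0.2000
After 1 (propagate distance d=6): x=-1.8000 theta=0.2000
After 2 (thin lens f=17): x=-1.8000 theta=26/85 (≈0.3059)
After 3 (propagate distance d=28): x=115/17 (≈6.7647) theta=26/85 (≈0.3059)
After 4 (thin lens f=-31): x=115/17 (≈6.7647) theta=1381/2635 (≈0.5241)
After 5 (propagate distance d=26): x=53731/2635 (≈20.3913) theta=1381/2635 (≈0.5241)
After 6 (thin lens f=41): x=53731/2635 (≈20.3913) theta=34/1271 (≈0.0268)
After 7 (propagate distance d=16 (to screen)): x=2249211/108035 (≈20.8193) theta=34/1271 (≈0.0268)
|theta_initial|=0.2000 |theta_final|=34/1271 (≈0.0268) -> not increased

Answer: no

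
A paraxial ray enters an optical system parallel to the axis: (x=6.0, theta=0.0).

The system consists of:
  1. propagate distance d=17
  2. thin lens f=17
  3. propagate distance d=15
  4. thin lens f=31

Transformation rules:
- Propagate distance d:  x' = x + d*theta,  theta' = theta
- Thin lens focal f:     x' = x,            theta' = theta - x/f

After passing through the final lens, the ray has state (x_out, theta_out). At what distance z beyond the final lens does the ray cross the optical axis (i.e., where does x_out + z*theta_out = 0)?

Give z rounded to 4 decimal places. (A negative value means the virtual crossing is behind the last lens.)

Initial: x=6.0000 theta=0.0000
After 1 (propagate distance d=17): x=6.0000 theta=0.0000
After 2 (thin lens f=17): x=6.0000 theta=-6/17 (≈-0.3529)
After 3 (propagate distance d=15): x=12/17 (≈0.7059) theta=-6/17 (≈-0.3529)
After 4 (thin lens f=31): x=12/17 (≈0.7059) theta=-198/527 (≈-0.3757)
z_focus = -x_out/theta_out = -(12/17)/(-198/527) = 62/33 ≈ 1.8788
Rounded to 4 decimal places: z = 1.8788

Answer: 1.8788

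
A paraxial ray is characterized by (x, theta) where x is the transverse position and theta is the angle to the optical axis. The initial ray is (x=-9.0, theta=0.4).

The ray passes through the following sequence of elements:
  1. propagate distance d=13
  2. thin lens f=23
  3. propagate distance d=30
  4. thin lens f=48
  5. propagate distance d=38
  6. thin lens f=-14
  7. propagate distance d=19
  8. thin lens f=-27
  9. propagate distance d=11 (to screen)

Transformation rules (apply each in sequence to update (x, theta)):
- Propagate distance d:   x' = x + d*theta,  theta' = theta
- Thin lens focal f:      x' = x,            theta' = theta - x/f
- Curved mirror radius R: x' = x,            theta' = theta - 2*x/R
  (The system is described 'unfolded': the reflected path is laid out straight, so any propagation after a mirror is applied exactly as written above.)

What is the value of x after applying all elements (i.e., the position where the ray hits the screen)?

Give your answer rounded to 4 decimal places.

Initial: x=-9.0000 theta=0.4000
After 1 (propagate distance d=13): x=-3.8000 theta=0.4000
After 2 (thin lens f=23): x=-3.8000 theta=13/23 (≈0.5652)
After 3 (propagate distance d=30): x=1513/115 (≈13.1565) theta=13/23 (≈0.5652)
After 4 (thin lens f=48): x=1513/115 (≈13.1565) theta=1607/5520 (≈0.2911)
After 5 (propagate distance d=38): x=13369/552 (≈24.2192) theta=1607/5520 (≈0.2911)
After 6 (thin lens f=-14): x=13369/552 (≈24.2192) theta=39047/19320 (≈2.0211)
After 7 (propagate distance d=19): x=151226/2415 (≈62.6195) theta=39047/19320 (≈2.0211)
After 8 (thin lens f=-27): x=151226/2415 (≈62.6195) theta=2264077/521640 (≈4.3403)
After 9 (propagate distance d=11 (to screen)): x=57569663/521640 (≈110.3628) theta=2264077/521640 (≈4.3403)
Rounded to 4 decimal places: x = 110.3628

Answer: 110.3628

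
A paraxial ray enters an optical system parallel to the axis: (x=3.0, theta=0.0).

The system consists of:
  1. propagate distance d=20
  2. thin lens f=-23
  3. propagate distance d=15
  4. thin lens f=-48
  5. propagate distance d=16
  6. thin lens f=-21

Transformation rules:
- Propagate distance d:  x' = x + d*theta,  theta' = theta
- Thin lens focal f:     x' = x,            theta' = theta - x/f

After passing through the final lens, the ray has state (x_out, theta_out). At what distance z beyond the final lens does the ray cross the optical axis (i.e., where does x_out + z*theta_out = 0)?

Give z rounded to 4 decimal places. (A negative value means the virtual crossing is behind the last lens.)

Initial: x=3.0000 theta=0.0000
After 1 (propagate distance d=20): x=3.0000 theta=0.0000
After 2 (thin lens f=-23): x=3.0000 theta=3/23 (≈0.1304)
After 3 (propagate distance d=15): x=114/23 (≈4.9565) theta=3/23 (≈0.1304)
After 4 (thin lens f=-48): x=114/23 (≈4.9565) theta=43/184 (≈0.2337)
After 5 (propagate distance d=16): x=200/23 (≈8.6957) theta=43/184 (≈0.2337)
After 6 (thin lens f=-21): x=200/23 (≈8.6957) theta=2503/3864 (≈0.6478)
z_focus = -x_out/theta_out = -(200/23)/(2503/3864) = -33600/2503 ≈ -13.4239
Rounded to 4 decimal places: z = -13.4239

Answer: -13.4239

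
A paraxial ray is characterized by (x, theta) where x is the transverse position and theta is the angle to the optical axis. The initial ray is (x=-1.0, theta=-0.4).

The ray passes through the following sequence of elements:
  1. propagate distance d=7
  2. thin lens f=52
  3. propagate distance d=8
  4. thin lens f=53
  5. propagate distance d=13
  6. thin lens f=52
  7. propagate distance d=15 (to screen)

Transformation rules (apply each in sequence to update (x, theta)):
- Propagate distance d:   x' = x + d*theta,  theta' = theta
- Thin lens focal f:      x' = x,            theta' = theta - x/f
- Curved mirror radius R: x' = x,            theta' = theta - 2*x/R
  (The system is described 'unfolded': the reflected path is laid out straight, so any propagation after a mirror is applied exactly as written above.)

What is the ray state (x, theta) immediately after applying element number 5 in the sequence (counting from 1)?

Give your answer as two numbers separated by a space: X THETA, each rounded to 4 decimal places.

Initial: x=-1.0000 theta=-0.4000
After 1 (propagate distance d=7): x=-3.8000 theta=-0.4000
After 2 (thin lens f=52): x=-3.8000 theta=-17/52 (≈-0.3269)
After 3 (propagate distance d=8): x=-417/65 (≈-6.4154) theta=-17/52 (≈-0.3269)
After 4 (thin lens f=53): x=-417/65 (≈-6.4154) theta=-2837/13780 (≈-0.2059)
After 5 (propagate distance d=13): x=-25057/2756 (≈-9.0918) theta=-2837/13780 (≈-0.2059)
Rounded to 4 decimal places: x = -9.0918, theta = -0.2059

Answer: -9.0918 -0.2059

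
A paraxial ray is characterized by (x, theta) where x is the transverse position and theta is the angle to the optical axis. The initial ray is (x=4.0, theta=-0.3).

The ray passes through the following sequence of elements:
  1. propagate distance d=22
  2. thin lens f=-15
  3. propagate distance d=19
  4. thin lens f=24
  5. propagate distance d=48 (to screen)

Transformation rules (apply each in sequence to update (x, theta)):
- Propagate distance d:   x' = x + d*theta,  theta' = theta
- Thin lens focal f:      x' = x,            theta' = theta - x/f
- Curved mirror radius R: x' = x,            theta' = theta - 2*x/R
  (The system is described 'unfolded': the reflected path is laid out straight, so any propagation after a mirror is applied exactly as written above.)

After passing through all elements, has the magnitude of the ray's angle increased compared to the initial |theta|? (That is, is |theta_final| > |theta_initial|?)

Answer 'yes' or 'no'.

Initial: x=4.0000 theta=-0.3000
After 1 (propagate distance d=22): x=-2.6000 theta=-0.3000
After 2 (thin lens f=-15): x=-2.6000 theta=-71/150 (≈-0.4733)
After 3 (propagate distance d=19): x=-1739/150 (≈-11.5933) theta=-71/150 (≈-0.4733)
After 4 (thin lens f=24): x=-1739/150 (≈-11.5933) theta=7/720 (≈0.0097)
After 5 (propagate distance d=48 (to screen)): x=-1669/150 (≈-11.1267) theta=7/720 (≈0.0097)
|theta_initial|=0.3000 |theta_final|=7/720 (≈0.0097) -> not increased

Answer: no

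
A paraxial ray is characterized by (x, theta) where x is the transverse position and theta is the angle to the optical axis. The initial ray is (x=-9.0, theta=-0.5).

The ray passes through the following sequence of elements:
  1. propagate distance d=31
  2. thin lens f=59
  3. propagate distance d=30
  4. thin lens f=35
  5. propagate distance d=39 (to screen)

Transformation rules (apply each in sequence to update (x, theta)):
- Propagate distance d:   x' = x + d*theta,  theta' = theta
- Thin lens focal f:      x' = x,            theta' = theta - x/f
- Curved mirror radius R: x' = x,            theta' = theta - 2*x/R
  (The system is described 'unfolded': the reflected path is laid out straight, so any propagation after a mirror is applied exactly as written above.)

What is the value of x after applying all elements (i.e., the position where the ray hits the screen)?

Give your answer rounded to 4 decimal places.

Answer: -0.2145

Derivation:
Initial: x=-9.0000 theta=-0.5000
After 1 (propagate distance d=31): x=-24.5000 theta=-0.5000
After 2 (thin lens f=59): x=-24.5000 theta=-5/59 (≈-0.0847)
After 3 (propagate distance d=30): x=-3191/118 (≈-27.0424) theta=-5/59 (≈-0.0847)
After 4 (thin lens f=35): x=-3191/118 (≈-27.0424) theta=2841/4130 (≈0.6879)
After 5 (propagate distance d=39 (to screen)): x=-443/2065 (≈-0.2145) theta=2841/4130 (≈0.6879)
Rounded to 4 decimal places: x = -0.2145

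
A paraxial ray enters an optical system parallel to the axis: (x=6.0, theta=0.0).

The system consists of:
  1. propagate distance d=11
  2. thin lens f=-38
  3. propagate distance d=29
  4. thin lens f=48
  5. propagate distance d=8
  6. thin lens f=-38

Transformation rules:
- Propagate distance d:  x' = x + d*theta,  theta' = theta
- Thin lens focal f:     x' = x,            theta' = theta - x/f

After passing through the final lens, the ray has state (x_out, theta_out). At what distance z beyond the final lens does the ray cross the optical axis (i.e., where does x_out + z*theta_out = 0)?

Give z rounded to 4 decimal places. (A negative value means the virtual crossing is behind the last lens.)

Initial: x=6.0000 theta=0.0000
After 1 (propagate distance d=11): x=6.0000 theta=0.0000
After 2 (thin lens f=-38): x=6.0000 theta=3/19 (≈0.1579)
After 3 (propagate distance d=29): x=201/19 (≈10.5789) theta=3/19 (≈0.1579)
After 4 (thin lens f=48): x=201/19 (≈10.5789) theta=-0.0625
After 5 (propagate distance d=8): x=383/38 (≈10.0789) theta=-0.0625
After 6 (thin lens f=-38): x=383/38 (≈10.0789) theta=1171/5776 (≈0.2027)
z_focus = -x_out/theta_out = -(383/38)/(1171/5776) = -58216/1171 ≈ -49.7148
Rounded to 4 decimal places: z = -49.7148

Answer: -49.7148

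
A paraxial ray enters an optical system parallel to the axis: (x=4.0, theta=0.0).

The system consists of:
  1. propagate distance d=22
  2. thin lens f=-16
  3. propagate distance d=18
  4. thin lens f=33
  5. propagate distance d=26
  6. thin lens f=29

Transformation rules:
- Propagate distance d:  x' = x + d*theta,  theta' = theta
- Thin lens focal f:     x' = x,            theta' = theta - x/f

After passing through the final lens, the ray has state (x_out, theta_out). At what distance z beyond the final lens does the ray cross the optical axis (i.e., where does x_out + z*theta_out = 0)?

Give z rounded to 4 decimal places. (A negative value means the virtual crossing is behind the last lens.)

Initial: x=4.0000 theta=0.0000
After 1 (propagate distance d=22): x=4.0000 theta=0.0000
After 2 (thin lens f=-16): x=4.0000 theta=0.2500
After 3 (propagate distance d=18): x=8.5000 theta=0.2500
After 4 (thin lens f=33): x=8.5000 theta=-1/132 (≈-0.0076)
After 5 (propagate distance d=26): x=274/33 (≈8.3030) theta=-1/132 (≈-0.0076)
After 6 (thin lens f=29): x=274/33 (≈8.3030) theta=-375/1276 (≈-0.2939)
z_focus = -x_out/theta_out = -(274/33)/(-375/1276) = 31784/1125 ≈ 28.2524
Rounded to 4 decimal places: z = 28.2524

Answer: 28.2524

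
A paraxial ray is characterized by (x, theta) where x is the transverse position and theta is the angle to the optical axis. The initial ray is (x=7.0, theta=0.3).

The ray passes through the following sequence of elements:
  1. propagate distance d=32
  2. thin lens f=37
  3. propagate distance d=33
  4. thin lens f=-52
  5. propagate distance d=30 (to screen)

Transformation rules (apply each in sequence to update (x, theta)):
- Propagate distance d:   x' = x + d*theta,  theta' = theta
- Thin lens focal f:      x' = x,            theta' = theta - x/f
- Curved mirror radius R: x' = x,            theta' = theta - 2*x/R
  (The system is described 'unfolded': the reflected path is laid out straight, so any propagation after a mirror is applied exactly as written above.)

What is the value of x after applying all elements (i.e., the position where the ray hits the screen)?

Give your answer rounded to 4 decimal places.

Initial: x=7.0000 theta=0.3000
After 1 (propagate distance d=32): x=16.6000 theta=0.3000
After 2 (thin lens f=37): x=16.6000 theta=-11/74 (≈-0.1486)
After 3 (propagate distance d=33): x=4327/370 (≈11.6946) theta=-11/74 (≈-0.1486)
After 4 (thin lens f=-52): x=4327/370 (≈11.6946) theta=1467/19240 (≈0.0762)
After 5 (propagate distance d=30 (to screen)): x=134507/9620 (≈13.9820) theta=1467/19240 (≈0.0762)
Rounded to 4 decimal places: x = 13.9820

Answer: 13.9820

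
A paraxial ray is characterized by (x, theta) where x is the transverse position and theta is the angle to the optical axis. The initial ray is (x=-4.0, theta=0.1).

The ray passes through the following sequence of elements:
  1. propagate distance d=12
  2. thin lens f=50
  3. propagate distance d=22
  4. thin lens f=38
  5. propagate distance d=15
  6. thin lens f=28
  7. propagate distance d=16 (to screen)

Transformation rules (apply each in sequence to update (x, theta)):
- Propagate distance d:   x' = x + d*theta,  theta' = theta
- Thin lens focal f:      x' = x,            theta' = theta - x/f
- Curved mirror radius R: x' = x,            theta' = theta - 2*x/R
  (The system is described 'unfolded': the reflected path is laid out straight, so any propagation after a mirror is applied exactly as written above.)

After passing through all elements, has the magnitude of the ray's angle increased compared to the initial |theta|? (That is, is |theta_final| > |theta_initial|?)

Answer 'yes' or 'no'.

Initial: x=-4.0000 theta=0.1000
After 1 (propagate distance d=12): x=-2.8000 theta=0.1000
After 2 (thin lens f=50): x=-2.8000 theta=0.1560
After 3 (propagate distance d=22): x=0.6320 theta=0.1560
After 4 (thin lens f=38): x=0.6320 theta=331/2375 (≈0.1394)
After 5 (propagate distance d=15): x=6466/2375 (≈2.7225) theta=331/2375 (≈0.1394)
After 6 (thin lens f=28): x=6466/2375 (≈2.7225) theta=1401/33250 (≈0.0421)
After 7 (propagate distance d=16 (to screen)): x=11294/3325 (≈3.3967) theta=1401/33250 (≈0.0421)
|theta_initial|=0.1000 |theta_final|=1401/33250 (≈0.0421) -> not increased

Answer: no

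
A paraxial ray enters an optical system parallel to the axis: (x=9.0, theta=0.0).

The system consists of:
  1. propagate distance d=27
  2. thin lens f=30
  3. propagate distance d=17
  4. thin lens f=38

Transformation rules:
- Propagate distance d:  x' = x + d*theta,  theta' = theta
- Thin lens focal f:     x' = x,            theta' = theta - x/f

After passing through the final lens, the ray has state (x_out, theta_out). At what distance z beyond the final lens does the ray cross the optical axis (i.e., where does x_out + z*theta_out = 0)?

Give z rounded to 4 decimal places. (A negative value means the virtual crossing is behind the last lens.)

Answer: 9.6863

Derivation:
Initial: x=9.0000 theta=0.0000
After 1 (propagate distance d=27): x=9.0000 theta=0.0000
After 2 (thin lens f=30): x=9.0000 theta=-0.3000
After 3 (propagate distance d=17): x=3.9000 theta=-0.3000
After 4 (thin lens f=38): x=3.9000 theta=-153/380 (≈-0.4026)
z_focus = -x_out/theta_out = -(3.9000)/(-153/380) = 494/51 ≈ 9.6863
Rounded to 4 decimal places: z = 9.6863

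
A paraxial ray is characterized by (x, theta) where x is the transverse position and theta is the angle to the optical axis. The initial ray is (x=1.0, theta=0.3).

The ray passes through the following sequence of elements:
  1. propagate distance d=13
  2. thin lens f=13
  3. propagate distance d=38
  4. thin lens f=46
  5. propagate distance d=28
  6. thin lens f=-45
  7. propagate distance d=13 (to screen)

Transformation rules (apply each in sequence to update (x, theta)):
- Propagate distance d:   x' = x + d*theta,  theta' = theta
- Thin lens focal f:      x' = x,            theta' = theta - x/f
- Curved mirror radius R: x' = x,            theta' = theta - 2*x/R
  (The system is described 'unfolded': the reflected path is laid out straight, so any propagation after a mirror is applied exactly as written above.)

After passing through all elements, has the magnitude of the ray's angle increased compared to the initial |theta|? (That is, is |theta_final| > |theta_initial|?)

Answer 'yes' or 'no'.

Initial: x=1.0000 theta=0.3000
After 1 (propagate distance d=13): x=4.9000 theta=0.3000
After 2 (thin lens f=13): x=4.9000 theta=-1/13 (≈-0.0769)
After 3 (propagate distance d=38): x=257/130 (≈1.9769) theta=-1/13 (≈-0.0769)
After 4 (thin lens f=46): x=257/130 (≈1.9769) theta=-717/5980 (≈-0.1199)
After 5 (propagate distance d=28): x=-4127/2990 (≈-1.3803) theta=-717/5980 (≈-0.1199)
After 6 (thin lens f=-45): x=-4127/2990 (≈-1.3803) theta=-40519/269100 (≈-0.1506)
After 7 (propagate distance d=13 (to screen)): x=-898177/269100 (≈-3.3377) theta=-40519/269100 (≈-0.1506)
|theta_initial|=0.3000 |theta_final|=40519/269100 (≈0.1506) -> not increased

Answer: no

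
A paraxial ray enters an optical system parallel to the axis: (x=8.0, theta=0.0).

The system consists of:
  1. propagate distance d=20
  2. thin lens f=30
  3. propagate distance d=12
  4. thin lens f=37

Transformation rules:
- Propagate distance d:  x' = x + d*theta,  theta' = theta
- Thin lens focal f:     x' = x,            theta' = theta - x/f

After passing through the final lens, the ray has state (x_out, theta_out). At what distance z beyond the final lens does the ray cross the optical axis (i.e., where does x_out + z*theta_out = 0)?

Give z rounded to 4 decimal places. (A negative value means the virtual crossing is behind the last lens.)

Initial: x=8.0000 theta=0.0000
After 1 (propagate distance d=20): x=8.0000 theta=0.0000
After 2 (thin lens f=30): x=8.0000 theta=-4/15 (≈-0.2667)
After 3 (propagate distance d=12): x=4.8000 theta=-4/15 (≈-0.2667)
After 4 (thin lens f=37): x=4.8000 theta=-44/111 (≈-0.3964)
z_focus = -x_out/theta_out = -(4.8000)/(-44/111) = 666/55 ≈ 12.1091
Rounded to 4 decimal places: z = 12.1091

Answer: 12.1091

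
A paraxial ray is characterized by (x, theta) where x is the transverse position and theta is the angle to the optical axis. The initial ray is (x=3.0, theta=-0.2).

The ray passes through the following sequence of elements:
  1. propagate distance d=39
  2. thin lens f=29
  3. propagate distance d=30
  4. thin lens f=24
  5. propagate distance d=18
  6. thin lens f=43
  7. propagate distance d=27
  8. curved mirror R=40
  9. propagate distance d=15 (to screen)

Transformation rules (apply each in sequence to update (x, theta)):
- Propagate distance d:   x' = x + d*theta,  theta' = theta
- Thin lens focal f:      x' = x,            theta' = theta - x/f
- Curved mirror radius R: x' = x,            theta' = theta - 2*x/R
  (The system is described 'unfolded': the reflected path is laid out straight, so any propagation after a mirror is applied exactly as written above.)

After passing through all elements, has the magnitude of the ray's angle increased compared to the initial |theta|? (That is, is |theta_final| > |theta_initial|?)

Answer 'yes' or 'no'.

Answer: no

Derivation:
Initial: x=3.0000 theta=-0.2000
After 1 (propagate distance d=39): x=-4.8000 theta=-0.2000
After 2 (thin lens f=29): x=-4.8000 theta=-1/29 (≈-0.0345)
After 3 (propagate distance d=30): x=-846/145 (≈-5.8345) theta=-1/29 (≈-0.0345)
After 4 (thin lens f=24): x=-846/145 (≈-5.8345) theta=121/580 (≈0.2086)
After 5 (propagate distance d=18): x=-603/290 (≈-2.0793) theta=121/580 (≈0.2086)
After 6 (thin lens f=43): x=-603/290 (≈-2.0793) theta=221/860 (≈0.2570)
After 7 (propagate distance d=27): x=24237/4988 (≈4.8591) theta=221/860 (≈0.2570)
After 8 (curved mirror R=40): x=24237/4988 (≈4.8591) theta=1399/99760 (≈0.0140)
After 9 (propagate distance d=15 (to screen)): x=101145/19952 (≈5.0694) theta=1399/99760 (≈0.0140)
|theta_initial|=0.2000 |theta_final|=1399/99760 (≈0.0140) -> not increased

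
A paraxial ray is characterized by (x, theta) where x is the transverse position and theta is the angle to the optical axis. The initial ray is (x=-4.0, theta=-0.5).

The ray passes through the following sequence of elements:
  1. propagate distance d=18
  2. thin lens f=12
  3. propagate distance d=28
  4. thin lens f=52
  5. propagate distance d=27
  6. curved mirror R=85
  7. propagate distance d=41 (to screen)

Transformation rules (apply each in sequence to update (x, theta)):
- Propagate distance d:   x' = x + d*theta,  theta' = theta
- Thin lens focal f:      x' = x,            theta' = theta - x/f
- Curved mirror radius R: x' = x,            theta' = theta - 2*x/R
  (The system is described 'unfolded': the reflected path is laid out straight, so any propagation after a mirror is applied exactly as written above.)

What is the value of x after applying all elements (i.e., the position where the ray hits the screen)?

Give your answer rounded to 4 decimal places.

Answer: 21.9009

Derivation:
Initial: x=-4.0000 theta=-0.5000
After 1 (propagate distance d=18): x=-13.0000 theta=-0.5000
After 2 (thin lens f=12): x=-13.0000 theta=7/12 (≈0.5833)
After 3 (propagate distance d=28): x=10/3 (≈3.3333) theta=7/12 (≈0.5833)
After 4 (thin lens f=52): x=10/3 (≈3.3333) theta=27/52 (≈0.5192)
After 5 (propagate distance d=27): x=2707/156 (≈17.3526) theta=27/52 (≈0.5192)
After 6 (curved mirror R=85): x=2707/156 (≈17.3526) theta=1471/13260 (≈0.1109)
After 7 (propagate distance d=41 (to screen)): x=48401/2210 (≈21.9009) theta=1471/13260 (≈0.1109)
Rounded to 4 decimal places: x = 21.9009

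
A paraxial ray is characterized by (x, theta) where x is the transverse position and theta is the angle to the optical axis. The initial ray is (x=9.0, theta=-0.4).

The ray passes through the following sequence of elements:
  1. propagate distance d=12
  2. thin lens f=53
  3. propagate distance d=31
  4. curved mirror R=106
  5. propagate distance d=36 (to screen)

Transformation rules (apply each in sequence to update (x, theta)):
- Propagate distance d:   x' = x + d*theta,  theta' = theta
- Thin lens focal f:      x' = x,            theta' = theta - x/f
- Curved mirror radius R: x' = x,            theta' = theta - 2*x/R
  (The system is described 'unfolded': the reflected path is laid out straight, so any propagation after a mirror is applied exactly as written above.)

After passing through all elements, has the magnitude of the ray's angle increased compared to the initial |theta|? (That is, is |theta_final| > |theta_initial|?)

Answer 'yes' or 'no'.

Answer: no

Derivation:
Initial: x=9.0000 theta=-0.4000
After 1 (propagate distance d=12): x=4.2000 theta=-0.4000
After 2 (thin lens f=53): x=4.2000 theta=-127/265 (≈-0.4792)
After 3 (propagate distance d=31): x=-2824/265 (≈-10.6566) theta=-127/265 (≈-0.4792)
After 4 (curved mirror R=106): x=-2824/265 (≈-10.6566) theta=-3907/14045 (≈-0.2782)
After 5 (propagate distance d=36 (to screen)): x=-290324/14045 (≈-20.6710) theta=-3907/14045 (≈-0.2782)
|theta_initial|=0.4000 |theta_final|=3907/14045 (≈0.2782) -> not increased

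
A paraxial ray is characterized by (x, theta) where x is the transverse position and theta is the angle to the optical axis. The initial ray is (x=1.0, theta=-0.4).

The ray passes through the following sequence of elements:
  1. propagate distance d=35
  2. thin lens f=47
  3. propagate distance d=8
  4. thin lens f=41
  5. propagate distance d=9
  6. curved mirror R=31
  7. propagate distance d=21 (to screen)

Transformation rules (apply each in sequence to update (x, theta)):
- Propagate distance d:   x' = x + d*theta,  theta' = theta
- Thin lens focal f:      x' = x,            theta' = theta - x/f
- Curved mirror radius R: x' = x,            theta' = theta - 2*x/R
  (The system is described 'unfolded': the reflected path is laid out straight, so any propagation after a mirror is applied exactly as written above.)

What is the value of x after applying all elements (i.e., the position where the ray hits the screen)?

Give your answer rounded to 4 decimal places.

Answer: 8.8405

Derivation:
Initial: x=1.0000 theta=-0.4000
After 1 (propagate distance d=35): x=-13.0000 theta=-0.4000
After 2 (thin lens f=47): x=-13.0000 theta=-29/235 (≈-0.1234)
After 3 (propagate distance d=8): x=-3287/235 (≈-13.9872) theta=-29/235 (≈-0.1234)
After 4 (thin lens f=41): x=-3287/235 (≈-13.9872) theta=2098/9635 (≈0.2177)
After 5 (propagate distance d=9): x=-23177/1927 (≈-12.0275) theta=2098/9635 (≈0.2177)
After 6 (curved mirror R=31): x=-23177/1927 (≈-12.0275) theta=296808/298685 (≈0.9937)
After 7 (propagate distance d=21 (to screen)): x=2640533/298685 (≈8.8405) theta=296808/298685 (≈0.9937)
Rounded to 4 decimal places: x = 8.8405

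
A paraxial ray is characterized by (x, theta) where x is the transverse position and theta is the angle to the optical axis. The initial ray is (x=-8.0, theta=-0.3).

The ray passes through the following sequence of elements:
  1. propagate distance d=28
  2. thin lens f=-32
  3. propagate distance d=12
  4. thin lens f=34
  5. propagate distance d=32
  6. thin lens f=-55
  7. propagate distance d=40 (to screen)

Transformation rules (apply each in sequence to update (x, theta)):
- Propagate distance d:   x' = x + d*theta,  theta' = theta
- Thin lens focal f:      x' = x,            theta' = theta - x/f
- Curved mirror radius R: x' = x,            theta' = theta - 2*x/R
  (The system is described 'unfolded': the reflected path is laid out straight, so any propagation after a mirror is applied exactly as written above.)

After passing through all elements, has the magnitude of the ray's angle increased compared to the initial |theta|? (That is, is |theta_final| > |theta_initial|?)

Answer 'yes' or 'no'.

Answer: yes

Derivation:
Initial: x=-8.0000 theta=-0.3000
After 1 (propagate distance d=28): x=-16.4000 theta=-0.3000
After 2 (thin lens f=-32): x=-16.4000 theta=-0.8125
After 3 (propagate distance d=12): x=-26.1500 theta=-0.8125
After 4 (thin lens f=34): x=-26.1500 theta=-59/1360 (≈-0.0434)
After 5 (propagate distance d=32): x=-9363/340 (≈-27.5382) theta=-59/1360 (≈-0.0434)
After 6 (thin lens f=-55): x=-9363/340 (≈-27.5382) theta=-40697/74800 (≈-0.5441)
After 7 (propagate distance d=40 (to screen)): x=-184387/3740 (≈-49.3013) theta=-40697/74800 (≈-0.5441)
|theta_initial|=0.3000 |theta_final|=40697/74800 (≈0.5441) -> increased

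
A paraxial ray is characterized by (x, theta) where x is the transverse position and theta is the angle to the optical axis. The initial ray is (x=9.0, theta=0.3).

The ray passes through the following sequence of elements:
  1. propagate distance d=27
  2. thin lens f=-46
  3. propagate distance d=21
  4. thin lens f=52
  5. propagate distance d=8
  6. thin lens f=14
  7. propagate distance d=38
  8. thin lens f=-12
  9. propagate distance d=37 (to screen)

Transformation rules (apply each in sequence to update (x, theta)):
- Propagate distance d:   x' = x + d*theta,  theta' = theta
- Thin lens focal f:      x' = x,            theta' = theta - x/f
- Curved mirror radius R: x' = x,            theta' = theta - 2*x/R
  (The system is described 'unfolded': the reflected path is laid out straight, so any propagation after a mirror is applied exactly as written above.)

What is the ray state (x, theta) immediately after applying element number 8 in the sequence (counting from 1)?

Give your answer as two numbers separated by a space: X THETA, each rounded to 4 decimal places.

Answer: -51.7577 -6.5115

Derivation:
Initial: x=9.0000 theta=0.3000
After 1 (propagate distance d=27): x=17.1000 theta=0.3000
After 2 (thin lens f=-46): x=17.1000 theta=309/460 (≈0.6717)
After 3 (propagate distance d=21): x=2871/92 (≈31.2065) theta=309/460 (≈0.6717)
After 4 (thin lens f=52): x=2871/92 (≈31.2065) theta=1713/23920 (≈0.0716)
After 5 (propagate distance d=8): x=190041/5980 (≈31.7794) theta=1713/23920 (≈0.0716)
After 6 (thin lens f=14): x=190041/5980 (≈31.7794) theta=-368091/167440 (≈-2.1983)
After 7 (propagate distance d=38): x=-866631/16744 (≈-51.7577) theta=-368091/167440 (≈-2.1983)
After 8 (thin lens f=-12): x=-866631/16744 (≈-51.7577) theta=-2180567/334880 (≈-6.5115)
Rounded to 4 decimal places: x = -51.7577, theta = -6.5115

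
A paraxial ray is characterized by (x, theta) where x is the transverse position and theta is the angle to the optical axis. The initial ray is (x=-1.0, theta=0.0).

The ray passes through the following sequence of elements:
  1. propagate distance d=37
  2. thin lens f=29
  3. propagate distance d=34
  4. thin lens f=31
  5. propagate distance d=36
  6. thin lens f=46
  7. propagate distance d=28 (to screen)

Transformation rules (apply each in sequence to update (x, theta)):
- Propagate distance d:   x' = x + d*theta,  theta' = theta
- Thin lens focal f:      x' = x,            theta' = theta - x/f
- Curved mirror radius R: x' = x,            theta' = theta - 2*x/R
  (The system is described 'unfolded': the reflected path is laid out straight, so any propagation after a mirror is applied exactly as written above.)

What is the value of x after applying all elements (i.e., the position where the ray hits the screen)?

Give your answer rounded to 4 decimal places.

Initial: x=-1.0000 theta=0.0000
After 1 (propagate distance d=37): x=-1.0000 theta=0.0000
After 2 (thin lens f=29): x=-1.0000 theta=1/29 (≈0.0345)
After 3 (propagate distance d=34): x=5/29 (≈0.1724) theta=1/29 (≈0.0345)
After 4 (thin lens f=31): x=5/29 (≈0.1724) theta=26/899 (≈0.0289)
After 5 (propagate distance d=36): x=1091/899 (≈1.2136) theta=26/899 (≈0.0289)
After 6 (thin lens f=46): x=1091/899 (≈1.2136) theta=105/41354 (≈0.0025)
After 7 (propagate distance d=28 (to screen)): x=26563/20677 (≈1.2847) theta=105/41354 (≈0.0025)
Rounded to 4 decimal places: x = 1.2847

Answer: 1.2847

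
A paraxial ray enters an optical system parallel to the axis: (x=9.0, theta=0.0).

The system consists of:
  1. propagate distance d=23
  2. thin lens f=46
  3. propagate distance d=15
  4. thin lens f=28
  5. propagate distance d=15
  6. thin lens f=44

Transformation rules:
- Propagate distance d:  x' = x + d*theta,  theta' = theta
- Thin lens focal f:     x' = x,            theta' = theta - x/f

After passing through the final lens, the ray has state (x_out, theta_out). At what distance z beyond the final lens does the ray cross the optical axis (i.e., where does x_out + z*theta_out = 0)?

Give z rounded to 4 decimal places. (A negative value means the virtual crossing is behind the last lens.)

Answer: -0.2900

Derivation:
Initial: x=9.0000 theta=0.0000
After 1 (propagate distance d=23): x=9.0000 theta=0.0000
After 2 (thin lens f=46): x=9.0000 theta=-9/46 (≈-0.1957)
After 3 (propagate distance d=15): x=279/46 (≈6.0652) theta=-9/46 (≈-0.1957)
After 4 (thin lens f=28): x=279/46 (≈6.0652) theta=-531/1288 (≈-0.4123)
After 5 (propagate distance d=15): x=-153/1288 (≈-0.1188) theta=-531/1288 (≈-0.4123)
After 6 (thin lens f=44): x=-153/1288 (≈-0.1188) theta=-23211/56672 (≈-0.4096)
z_focus = -x_out/theta_out = -(-153/1288)/(-23211/56672) = -748/2579 ≈ -0.2900
Rounded to 4 decimal places: z = -0.2900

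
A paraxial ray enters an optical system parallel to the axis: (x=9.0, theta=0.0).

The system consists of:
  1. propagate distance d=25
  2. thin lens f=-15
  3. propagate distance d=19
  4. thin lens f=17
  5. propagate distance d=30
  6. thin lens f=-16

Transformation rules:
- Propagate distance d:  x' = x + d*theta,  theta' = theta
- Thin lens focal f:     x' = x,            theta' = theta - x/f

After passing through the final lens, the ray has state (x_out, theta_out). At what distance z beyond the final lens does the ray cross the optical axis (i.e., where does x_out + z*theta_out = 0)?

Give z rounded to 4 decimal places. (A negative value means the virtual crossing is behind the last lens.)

Answer: 5.3333

Derivation:
Initial: x=9.0000 theta=0.0000
After 1 (propagate distance d=25): x=9.0000 theta=0.0000
After 2 (thin lens f=-15): x=9.0000 theta=0.6000
After 3 (propagate distance d=19): x=20.4000 theta=0.6000
After 4 (thin lens f=17): x=20.4000 theta=-0.6000
After 5 (propagate distance d=30): x=2.4000 theta=-0.6000
After 6 (thin lens f=-16): x=2.4000 theta=-0.4500
z_focus = -x_out/theta_out = -(2.4000)/(-0.4500) = 16/3 ≈ 5.3333
Rounded to 4 decimal places: z = 5.3333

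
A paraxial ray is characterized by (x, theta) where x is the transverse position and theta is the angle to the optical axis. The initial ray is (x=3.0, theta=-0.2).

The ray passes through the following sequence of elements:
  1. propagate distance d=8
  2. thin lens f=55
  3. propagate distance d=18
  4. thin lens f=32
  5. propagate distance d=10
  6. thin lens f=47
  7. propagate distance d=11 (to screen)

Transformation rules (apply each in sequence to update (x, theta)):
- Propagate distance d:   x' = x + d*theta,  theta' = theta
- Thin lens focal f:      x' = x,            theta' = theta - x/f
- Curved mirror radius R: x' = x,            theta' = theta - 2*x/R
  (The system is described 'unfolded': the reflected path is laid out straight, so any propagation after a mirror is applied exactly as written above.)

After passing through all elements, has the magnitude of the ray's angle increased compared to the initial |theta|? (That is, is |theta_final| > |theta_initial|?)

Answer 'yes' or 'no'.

Initial: x=3.0000 theta=-0.2000
After 1 (propagate distance d=8): x=1.4000 theta=-0.2000
After 2 (thin lens f=55): x=1.4000 theta=-62/275 (≈-0.2255)
After 3 (propagate distance d=18): x=-731/275 (≈-2.6582) theta=-62/275 (≈-0.2255)
After 4 (thin lens f=32): x=-731/275 (≈-2.6582) theta=-1253/8800 (≈-0.1424)
After 5 (propagate distance d=10): x=-17961/4400 (≈-4.0820) theta=-1253/8800 (≈-0.1424)
After 6 (thin lens f=47): x=-17961/4400 (≈-4.0820) theta=-22969/413600 (≈-0.0555)
After 7 (propagate distance d=11 (to screen)): x=-1940993/413600 (≈-4.6929) theta=-22969/413600 (≈-0.0555)
|theta_initial|=0.2000 |theta_final|=22969/413600 (≈0.0555) -> not increased

Answer: no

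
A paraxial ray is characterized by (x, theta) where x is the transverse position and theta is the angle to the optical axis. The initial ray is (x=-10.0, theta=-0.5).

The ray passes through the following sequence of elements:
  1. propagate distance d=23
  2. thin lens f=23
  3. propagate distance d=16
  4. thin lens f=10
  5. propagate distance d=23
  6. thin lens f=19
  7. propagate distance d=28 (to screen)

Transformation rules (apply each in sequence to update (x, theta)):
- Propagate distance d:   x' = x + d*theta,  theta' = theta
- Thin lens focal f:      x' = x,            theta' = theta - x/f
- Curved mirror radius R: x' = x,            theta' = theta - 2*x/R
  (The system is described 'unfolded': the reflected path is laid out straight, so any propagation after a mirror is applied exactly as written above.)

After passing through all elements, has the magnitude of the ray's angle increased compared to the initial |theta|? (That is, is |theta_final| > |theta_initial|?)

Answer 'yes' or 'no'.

Answer: no

Derivation:
Initial: x=-10.0000 theta=-0.5000
After 1 (propagate distance d=23): x=-21.5000 theta=-0.5000
After 2 (thin lens f=23): x=-21.5000 theta=10/23 (≈0.4348)
After 3 (propagate distance d=16): x=-669/46 (≈-14.5435) theta=10/23 (≈0.4348)
After 4 (thin lens f=10): x=-669/46 (≈-14.5435) theta=869/460 (≈1.8891)
After 5 (propagate distance d=23): x=13297/460 (≈28.9065) theta=869/460 (≈1.8891)
After 6 (thin lens f=19): x=13297/460 (≈28.9065) theta=1607/4370 (≈0.3677)
After 7 (propagate distance d=28 (to screen)): x=68527/1748 (≈39.2031) theta=1607/4370 (≈0.3677)
|theta_initial|=0.5000 |theta_final|=1607/4370 (≈0.3677) -> not increased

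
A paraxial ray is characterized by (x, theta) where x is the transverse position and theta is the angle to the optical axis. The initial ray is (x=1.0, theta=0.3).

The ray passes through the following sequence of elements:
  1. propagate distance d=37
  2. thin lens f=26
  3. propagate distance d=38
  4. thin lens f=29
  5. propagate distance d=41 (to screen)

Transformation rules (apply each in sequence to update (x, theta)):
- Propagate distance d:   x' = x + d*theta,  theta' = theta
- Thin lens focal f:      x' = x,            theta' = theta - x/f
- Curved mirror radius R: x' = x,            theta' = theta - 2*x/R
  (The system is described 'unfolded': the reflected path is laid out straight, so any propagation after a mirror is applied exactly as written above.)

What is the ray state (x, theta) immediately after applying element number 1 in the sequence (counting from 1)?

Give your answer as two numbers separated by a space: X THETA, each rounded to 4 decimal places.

Answer: 12.1000 0.3000

Derivation:
Initial: x=1.0000 theta=0.3000
After 1 (propagate distance d=37): x=12.1000 theta=0.3000
Rounded to 4 decimal places: x = 12.1000, theta = 0.3000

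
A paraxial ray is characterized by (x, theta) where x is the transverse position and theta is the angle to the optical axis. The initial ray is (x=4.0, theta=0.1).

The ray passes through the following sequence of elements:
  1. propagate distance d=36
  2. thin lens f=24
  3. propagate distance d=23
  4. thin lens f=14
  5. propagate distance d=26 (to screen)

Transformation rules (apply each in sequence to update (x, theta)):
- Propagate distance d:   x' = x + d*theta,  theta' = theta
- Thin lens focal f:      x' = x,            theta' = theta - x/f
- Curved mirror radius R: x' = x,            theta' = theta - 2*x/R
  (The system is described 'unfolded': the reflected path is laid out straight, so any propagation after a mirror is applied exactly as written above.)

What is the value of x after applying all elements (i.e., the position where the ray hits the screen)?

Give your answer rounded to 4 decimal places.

Initial: x=4.0000 theta=0.1000
After 1 (propagate distance d=36): x=7.6000 theta=0.1000
After 2 (thin lens f=24): x=7.6000 theta=-13/60 (≈-0.2167)
After 3 (propagate distance d=23): x=157/60 (≈2.6167) theta=-13/60 (≈-0.2167)
After 4 (thin lens f=14): x=157/60 (≈2.6167) theta=-113/280 (≈-0.4036)
After 5 (propagate distance d=26 (to screen)): x=-827/105 (≈-7.8762) theta=-113/280 (≈-0.4036)
Rounded to 4 decimal places: x = -7.8762

Answer: -7.8762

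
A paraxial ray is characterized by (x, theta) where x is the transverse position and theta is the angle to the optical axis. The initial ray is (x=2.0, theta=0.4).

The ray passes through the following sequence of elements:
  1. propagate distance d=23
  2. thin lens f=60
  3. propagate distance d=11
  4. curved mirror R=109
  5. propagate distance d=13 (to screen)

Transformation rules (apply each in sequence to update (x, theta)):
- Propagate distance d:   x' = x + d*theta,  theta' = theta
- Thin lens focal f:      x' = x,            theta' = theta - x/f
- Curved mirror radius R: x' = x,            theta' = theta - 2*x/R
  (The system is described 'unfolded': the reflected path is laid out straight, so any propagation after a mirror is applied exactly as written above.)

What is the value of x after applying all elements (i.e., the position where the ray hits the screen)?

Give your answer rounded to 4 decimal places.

Answer: 13.0887

Derivation:
Initial: x=2.0000 theta=0.4000
After 1 (propagate distance d=23): x=11.2000 theta=0.4000
After 2 (thin lens f=60): x=11.2000 theta=16/75 (≈0.2133)
After 3 (propagate distance d=11): x=1016/75 (≈13.5467) theta=16/75 (≈0.2133)
After 4 (curved mirror R=109): x=1016/75 (≈13.5467) theta=-96/2725 (≈-0.0352)
After 5 (propagate distance d=13 (to screen)): x=4280/327 (≈13.0887) theta=-96/2725 (≈-0.0352)
Rounded to 4 decimal places: x = 13.0887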